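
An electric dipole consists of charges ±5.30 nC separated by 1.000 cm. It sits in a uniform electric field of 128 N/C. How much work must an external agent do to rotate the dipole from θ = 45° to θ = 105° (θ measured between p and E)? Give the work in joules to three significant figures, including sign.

Dipole moment p = qd = (5.30×10⁻⁹ C)(0.0100 m) = 5.30×10⁻¹¹ C·m.
W_ext = ΔU = U(θ₂) − U(θ₁) = −pE cosθ₂ − (−pE cosθ₁) = pE(cosθ₁ − cosθ₂).
W = (5.30×10⁻¹¹)(128)·(cos45° − cos105°) = (6.784×10⁻⁹)·(+0.9659) = 6.553×10⁻⁹ J.

W ≈ 6.55×10⁻⁹ J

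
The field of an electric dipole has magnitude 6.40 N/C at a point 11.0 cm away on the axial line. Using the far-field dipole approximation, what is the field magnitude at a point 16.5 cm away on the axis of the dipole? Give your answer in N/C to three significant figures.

E ≈ 1.90 N/C

Dipole fields scale as 1/r³ in the far field; the geometry is the same at both points.
E₂ = E₁ · (r₁/r₂)³ = 6.40 · (11.0/16.5)³.
(r₁/r₂)³ = (0.6667)³ = 0.2963.
E₂ ≈ 1.896 N/C.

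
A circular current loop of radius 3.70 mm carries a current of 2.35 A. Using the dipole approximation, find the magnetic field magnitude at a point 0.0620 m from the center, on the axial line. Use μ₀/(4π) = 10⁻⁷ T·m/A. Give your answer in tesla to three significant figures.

Magnetic moment m = IA = Iπa² = (2.35)·π·(0.00370)² = 1.011×10⁻⁴ A·m².
On axis B = (μ₀/4π)·2m/r³.
B = 2·(10⁻⁷)·(1.011×10⁻⁴) / (0.0620)³ = 8.484×10⁻⁸ T.

B ≈ 8.48×10⁻⁸ T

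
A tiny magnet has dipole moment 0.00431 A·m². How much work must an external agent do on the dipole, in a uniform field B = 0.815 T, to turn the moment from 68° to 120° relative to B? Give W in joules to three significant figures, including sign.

W_ext = ΔU = −mB cosθ₂ + mB cosθ₁ = mB(cosθ₁ − cosθ₂).
W = (0.00431)(0.815)·(cos68° − cos120°) = (0.003513)·(+0.8746) = 0.003072 J.

W ≈ 0.00307 J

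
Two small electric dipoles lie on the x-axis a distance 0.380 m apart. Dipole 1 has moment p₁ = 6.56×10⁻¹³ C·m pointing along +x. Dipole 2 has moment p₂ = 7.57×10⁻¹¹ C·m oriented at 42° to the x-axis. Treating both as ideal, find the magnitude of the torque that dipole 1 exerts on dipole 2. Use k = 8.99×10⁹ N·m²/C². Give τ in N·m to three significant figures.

The second dipole sits on the axis of the first, so the field there is axial: E₁ = 2kp₁/r³ along +x.
E₁ = 2(8.99×10⁹)(6.56×10⁻¹³)/(0.380)³ = 0.2150 N/C.
Torque on the second dipole: τ = p₂ E₁ sinθ.
τ = (7.57×10⁻¹¹)(0.2150)·sin42° = 1.089×10⁻¹¹ N·m.

τ ≈ 1.09×10⁻¹¹ N·m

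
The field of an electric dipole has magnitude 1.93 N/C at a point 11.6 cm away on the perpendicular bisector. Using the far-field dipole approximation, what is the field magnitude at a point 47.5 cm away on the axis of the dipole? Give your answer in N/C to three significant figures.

E ≈ 0.0562 N/C

Dipole fields scale as 1/r³ in the far field.
The axial field is twice the equatorial field at the same r, so the geometry factor is 2/1.
E₂ = E₁ · (2/1) · (r₁/r₂)³ = 1.93 · 2 · (11.6/47.5)³.
(r₁/r₂)³ = (0.2442)³ = 0.01456.
E₂ ≈ 0.05622 N/C.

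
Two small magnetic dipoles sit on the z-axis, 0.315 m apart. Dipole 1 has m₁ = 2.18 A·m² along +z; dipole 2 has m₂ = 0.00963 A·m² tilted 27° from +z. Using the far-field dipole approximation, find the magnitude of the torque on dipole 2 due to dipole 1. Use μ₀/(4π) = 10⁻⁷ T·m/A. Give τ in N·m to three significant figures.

τ ≈ 6.10×10⁻⁸ N·m

Dipole B is on the axis of dipole A, so B₁ there is axial: B₁ = (μ₀/4π)·2m₁/r³ along +z.
B₁ = 2(10⁻⁷)(2.18)/(0.315)³ = 1.395×10⁻⁵ T.
τ = m₂ B₁ sinθ.
τ = (0.00963)(1.395×10⁻⁵)·sin27° = 6.099×10⁻⁸ N·m.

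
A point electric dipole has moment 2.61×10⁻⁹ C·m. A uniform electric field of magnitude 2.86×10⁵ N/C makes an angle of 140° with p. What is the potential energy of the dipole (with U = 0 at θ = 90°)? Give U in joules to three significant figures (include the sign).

U ≈ 5.72×10⁻⁴ J

U = −p·E = −pE cosθ.
U = −(2.61×10⁻⁹)(2.86×10⁵)·cos140° = 5.718×10⁻⁴ J.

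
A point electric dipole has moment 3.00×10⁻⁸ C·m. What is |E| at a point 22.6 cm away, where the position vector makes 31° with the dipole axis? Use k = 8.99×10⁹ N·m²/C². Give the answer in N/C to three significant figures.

E ≈ 4.18×10⁴ N/C

At angle θ the dipole field magnitude is E = (kp/r³)·√(1 + 3cos²θ).
kp/r³ = (8.99×10⁹)(3.00×10⁻⁸) / (0.226)³ = 2.336×10⁴ N/C.
√(1 + 3cos²31°) = √(1 + 3·0.7347) = √3.2042 ≈ 1.7900.
E ≈ 2.336×10⁴ × 1.790 = 4.182×10⁴ N/C.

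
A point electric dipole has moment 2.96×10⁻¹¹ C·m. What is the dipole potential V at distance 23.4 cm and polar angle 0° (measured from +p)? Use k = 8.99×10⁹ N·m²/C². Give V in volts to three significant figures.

The dipole potential is V = kp cosθ / r².
V = (8.99×10⁹)(2.96×10⁻¹¹)·cos0° / (0.234)² = 4.860 V.

V ≈ 4.86 V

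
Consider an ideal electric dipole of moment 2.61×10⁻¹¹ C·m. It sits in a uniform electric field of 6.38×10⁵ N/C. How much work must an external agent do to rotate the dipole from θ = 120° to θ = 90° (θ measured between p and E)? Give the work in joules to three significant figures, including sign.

W_ext = ΔU = U(θ₂) − U(θ₁) = −pE cosθ₂ − (−pE cosθ₁) = pE(cosθ₁ − cosθ₂).
W = (2.61×10⁻¹¹)(6.38×10⁵)·(cos120° − cos90°) = (1.665×10⁻⁵)·(-0.5000) = -8.326×10⁻⁶ J.

W ≈ -8.33×10⁻⁶ J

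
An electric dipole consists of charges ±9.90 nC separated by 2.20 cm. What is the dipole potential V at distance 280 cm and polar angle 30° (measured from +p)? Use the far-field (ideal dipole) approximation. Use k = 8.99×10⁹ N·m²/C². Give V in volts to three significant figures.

Dipole moment p = qd = (9.90×10⁻⁹ C)(0.0220 m) = 2.178×10⁻¹⁰ C·m.
The dipole potential is V = kp cosθ / r².
V = (8.99×10⁹)(2.178×10⁻¹⁰)·cos30° / (2.80)² = 0.2163 V.

V ≈ 0.216 V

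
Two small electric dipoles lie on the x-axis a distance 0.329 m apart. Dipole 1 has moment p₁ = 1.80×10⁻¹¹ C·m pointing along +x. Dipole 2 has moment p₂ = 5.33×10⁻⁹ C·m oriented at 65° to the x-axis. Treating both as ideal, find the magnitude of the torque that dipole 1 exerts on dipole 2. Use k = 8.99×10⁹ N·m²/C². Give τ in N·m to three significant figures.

The second dipole sits on the axis of the first, so the field there is axial: E₁ = 2kp₁/r³ along +x.
E₁ = 2(8.99×10⁹)(1.80×10⁻¹¹)/(0.329)³ = 9.088 N/C.
Torque on the second dipole: τ = p₂ E₁ sinθ.
τ = (5.33×10⁻⁹)(9.088)·sin65° = 4.390×10⁻⁸ N·m.

τ ≈ 4.39×10⁻⁸ N·m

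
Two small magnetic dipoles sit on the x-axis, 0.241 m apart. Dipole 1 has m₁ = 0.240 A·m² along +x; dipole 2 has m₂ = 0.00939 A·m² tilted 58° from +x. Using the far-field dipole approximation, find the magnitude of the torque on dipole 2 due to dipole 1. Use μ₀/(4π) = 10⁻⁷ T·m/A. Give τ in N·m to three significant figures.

τ ≈ 2.73×10⁻⁸ N·m

Dipole B is on the axis of dipole A, so B₁ there is axial: B₁ = (μ₀/4π)·2m₁/r³ along +x.
B₁ = 2(10⁻⁷)(0.240)/(0.241)³ = 3.429×10⁻⁶ T.
τ = m₂ B₁ sinθ.
τ = (0.00939)(3.429×10⁻⁶)·sin58° = 2.731×10⁻⁸ N·m.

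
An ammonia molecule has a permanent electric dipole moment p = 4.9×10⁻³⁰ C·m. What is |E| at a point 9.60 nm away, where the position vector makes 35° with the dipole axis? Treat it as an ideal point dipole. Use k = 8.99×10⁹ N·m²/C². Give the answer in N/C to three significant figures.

At angle θ the dipole field magnitude is E = (kp/r³)·√(1 + 3cos²θ).
kp/r³ = (8.99×10⁹)(4.90×10⁻³⁰) / (9.60×10⁻⁹)³ = 4.979×10⁴ N/C.
√(1 + 3cos²35°) = √(1 + 3·0.6710) = √3.0130 ≈ 1.7358.
E ≈ 4.979×10⁴ × 1.736 = 8.643×10⁴ N/C.

E ≈ 8.64×10⁴ N/C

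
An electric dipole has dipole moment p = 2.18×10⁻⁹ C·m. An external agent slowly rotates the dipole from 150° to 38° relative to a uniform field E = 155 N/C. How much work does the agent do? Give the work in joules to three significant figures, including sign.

W_ext = ΔU = U(θ₂) − U(θ₁) = −pE cosθ₂ − (−pE cosθ₁) = pE(cosθ₁ − cosθ₂).
W = (2.18×10⁻⁹)(155)·(cos150° − cos38°) = (3.379×10⁻⁷)·(-1.6540) = -5.589×10⁻⁷ J.

W ≈ -5.59×10⁻⁷ J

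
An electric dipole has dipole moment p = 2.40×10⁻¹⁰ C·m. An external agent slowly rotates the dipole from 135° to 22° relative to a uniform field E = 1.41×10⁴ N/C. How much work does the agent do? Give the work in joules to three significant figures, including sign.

W ≈ -5.53×10⁻⁶ J

W_ext = ΔU = U(θ₂) − U(θ₁) = −pE cosθ₂ − (−pE cosθ₁) = pE(cosθ₁ − cosθ₂).
W = (2.40×10⁻¹⁰)(1.41×10⁴)·(cos135° − cos22°) = (3.384×10⁻⁶)·(-1.6343) = -5.530×10⁻⁶ J.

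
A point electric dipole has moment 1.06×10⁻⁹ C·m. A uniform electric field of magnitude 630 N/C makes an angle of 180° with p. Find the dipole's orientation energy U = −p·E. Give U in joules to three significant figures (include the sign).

U = −p·E = −pE cosθ.
U = −(1.06×10⁻⁹)(630)·cos180° = 6.678×10⁻⁷ J.

U ≈ 6.68×10⁻⁷ J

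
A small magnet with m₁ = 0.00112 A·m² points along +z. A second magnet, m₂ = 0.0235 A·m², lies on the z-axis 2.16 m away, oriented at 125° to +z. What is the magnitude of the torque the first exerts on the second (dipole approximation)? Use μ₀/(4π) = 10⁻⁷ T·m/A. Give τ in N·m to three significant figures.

τ ≈ 4.28×10⁻¹³ N·m

Dipole B is on the axis of dipole A, so B₁ there is axial: B₁ = (μ₀/4π)·2m₁/r³ along +z.
B₁ = 2(10⁻⁷)(0.00112)/(2.16)³ = 2.223×10⁻¹¹ T.
τ = m₂ B₁ sinθ.
τ = (0.0235)(2.223×10⁻¹¹)·sin125° = 4.279×10⁻¹³ N·m.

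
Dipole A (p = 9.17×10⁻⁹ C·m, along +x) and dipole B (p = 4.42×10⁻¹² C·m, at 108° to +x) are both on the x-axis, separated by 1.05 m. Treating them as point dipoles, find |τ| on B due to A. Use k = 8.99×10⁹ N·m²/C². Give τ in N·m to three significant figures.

The second dipole sits on the axis of the first, so the field there is axial: E₁ = 2kp₁/r³ along +x.
E₁ = 2(8.99×10⁹)(9.17×10⁻⁹)/(1.05)³ = 142.4 N/C.
Torque on the second dipole: τ = p₂ E₁ sinθ.
τ = (4.42×10⁻¹²)(142.4)·sin108° = 5.987×10⁻¹⁰ N·m.

τ ≈ 5.99×10⁻¹⁰ N·m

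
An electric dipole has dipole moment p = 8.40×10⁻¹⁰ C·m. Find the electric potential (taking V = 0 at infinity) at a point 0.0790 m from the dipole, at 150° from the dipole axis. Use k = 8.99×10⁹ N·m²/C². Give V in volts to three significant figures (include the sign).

V ≈ -1050 V

The dipole potential is V = kp cosθ / r².
V = (8.99×10⁹)(8.40×10⁻¹⁰)·cos150° / (0.0790)² = -1048 V.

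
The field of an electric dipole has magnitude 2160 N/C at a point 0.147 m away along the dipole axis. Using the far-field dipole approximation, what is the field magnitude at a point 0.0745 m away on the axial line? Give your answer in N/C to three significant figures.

Dipole fields scale as 1/r³ in the far field; the geometry is the same at both points.
E₂ = E₁ · (r₁/r₂)³ = 2160 · (0.147/0.0745)³.
(r₁/r₂)³ = (1.973)³ = 7.682.
E₂ ≈ 1.659×10⁴ N/C.

E ≈ 1.66×10⁴ N/C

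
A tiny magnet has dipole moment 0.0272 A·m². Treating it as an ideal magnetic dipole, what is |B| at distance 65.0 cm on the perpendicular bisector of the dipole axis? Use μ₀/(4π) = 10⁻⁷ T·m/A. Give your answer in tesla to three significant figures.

In the equatorial plane B = (μ₀/4π)·m/r³ (half the axial value).
B = (10⁻⁷)·(0.0272) / (0.650)³ = 9.904×10⁻⁹ T.

B ≈ 9.90×10⁻⁹ T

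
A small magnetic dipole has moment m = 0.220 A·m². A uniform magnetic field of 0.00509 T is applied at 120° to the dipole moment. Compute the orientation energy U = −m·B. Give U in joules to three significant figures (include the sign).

U = −m·B = −mB cosθ.
U = −(0.220)(0.00509)·cos120° = 5.599×10⁻⁴ J.

U ≈ 5.60×10⁻⁴ J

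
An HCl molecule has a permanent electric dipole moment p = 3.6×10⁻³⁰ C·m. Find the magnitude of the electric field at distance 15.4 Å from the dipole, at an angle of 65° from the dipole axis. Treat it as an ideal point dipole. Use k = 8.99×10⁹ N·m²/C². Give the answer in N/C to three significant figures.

E ≈ 1.10×10⁷ N/C

At angle θ the dipole field magnitude is E = (kp/r³)·√(1 + 3cos²θ).
kp/r³ = (8.99×10⁹)(3.60×10⁻³⁰) / (1.54×10⁻⁹)³ = 8.861×10⁶ N/C.
√(1 + 3cos²65°) = √(1 + 3·0.1786) = √1.5358 ≈ 1.2393.
E ≈ 8.861×10⁶ × 1.239 = 1.098×10⁷ N/C.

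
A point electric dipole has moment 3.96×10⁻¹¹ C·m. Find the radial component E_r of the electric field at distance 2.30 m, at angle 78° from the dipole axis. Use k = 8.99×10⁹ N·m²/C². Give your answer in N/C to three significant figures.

For a dipole, E_r = (2kp cosθ)/r³.
kp/r³ = (8.99×10⁹)(3.96×10⁻¹¹)/(2.30)³ = 0.02926 N/C.
E_r = 2·0.02926·cos78° = 0.01217 N/C.

E_r ≈ 0.0122 N/C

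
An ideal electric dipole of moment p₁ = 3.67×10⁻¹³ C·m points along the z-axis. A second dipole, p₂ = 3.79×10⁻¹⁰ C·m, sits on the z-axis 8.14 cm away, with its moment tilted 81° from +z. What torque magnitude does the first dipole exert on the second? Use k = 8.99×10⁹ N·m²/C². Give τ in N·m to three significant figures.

τ ≈ 4.58×10⁻⁹ N·m

The second dipole sits on the axis of the first, so the field there is axial: E₁ = 2kp₁/r³ along +z.
E₁ = 2(8.99×10⁹)(3.67×10⁻¹³)/(0.0814)³ = 12.23 N/C.
Torque on the second dipole: τ = p₂ E₁ sinθ.
τ = (3.79×10⁻¹⁰)(12.23)·sin81° = 4.580×10⁻⁹ N·m.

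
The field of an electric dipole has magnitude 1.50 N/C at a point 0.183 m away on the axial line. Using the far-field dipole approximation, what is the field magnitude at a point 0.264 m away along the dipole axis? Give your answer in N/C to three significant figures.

Dipole fields scale as 1/r³ in the far field; the geometry is the same at both points.
E₂ = E₁ · (r₁/r₂)³ = 1.50 · (0.183/0.264)³.
(r₁/r₂)³ = (0.6932)³ = 0.3331.
E₂ ≈ 0.4996 N/C.

E ≈ 0.500 N/C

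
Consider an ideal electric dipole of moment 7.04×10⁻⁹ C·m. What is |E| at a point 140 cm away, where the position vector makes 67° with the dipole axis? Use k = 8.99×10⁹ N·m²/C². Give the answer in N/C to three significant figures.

E ≈ 27.9 N/C

At angle θ the dipole field magnitude is E = (kp/r³)·√(1 + 3cos²θ).
kp/r³ = (8.99×10⁹)(7.04×10⁻⁹) / (1.40)³ = 23.06 N/C.
√(1 + 3cos²67°) = √(1 + 3·0.1527) = √1.4580 ≈ 1.2075.
E ≈ 23.06 × 1.207 = 27.85 N/C.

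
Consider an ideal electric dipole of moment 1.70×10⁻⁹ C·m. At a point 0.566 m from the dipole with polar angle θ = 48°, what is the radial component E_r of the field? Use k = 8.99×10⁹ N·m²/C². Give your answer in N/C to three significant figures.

E_r ≈ 113 N/C

For a dipole, E_r = (2kp cosθ)/r³.
kp/r³ = (8.99×10⁹)(1.70×10⁻⁹)/(0.566)³ = 84.29 N/C.
E_r = 2·84.29·cos48° = 112.8 N/C.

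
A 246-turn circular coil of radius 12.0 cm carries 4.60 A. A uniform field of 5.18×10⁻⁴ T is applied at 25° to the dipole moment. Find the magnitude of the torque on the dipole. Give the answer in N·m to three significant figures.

τ ≈ 0.0112 N·m

m = NIA = NIπa² = 246·(4.60)·π·(0.120)² = 51.19 A·m².
Torque on a magnetic dipole: τ = mB sinθ.
τ = (51.19)(5.18×10⁻⁴)·sin25° = 0.01121 N·m.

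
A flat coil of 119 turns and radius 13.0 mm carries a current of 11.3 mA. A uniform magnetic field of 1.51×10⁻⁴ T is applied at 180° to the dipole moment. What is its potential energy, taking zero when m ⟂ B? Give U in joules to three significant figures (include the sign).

U ≈ 1.08×10⁻⁷ J

m = NIA = NIπa² = 119·(0.0113)·π·(0.0130)² = 7.139×10⁻⁴ A·m².
U = −m·B = −mB cosθ.
U = −(7.139×10⁻⁴)(1.51×10⁻⁴)·cos180° = 1.078×10⁻⁷ J.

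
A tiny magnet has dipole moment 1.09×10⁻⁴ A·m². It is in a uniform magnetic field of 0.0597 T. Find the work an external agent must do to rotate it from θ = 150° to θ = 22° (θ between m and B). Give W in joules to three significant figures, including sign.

W_ext = ΔU = −mB cosθ₂ + mB cosθ₁ = mB(cosθ₁ − cosθ₂).
W = (1.09×10⁻⁴)(0.0597)·(cos150° − cos22°) = (6.507×10⁻⁶)·(-1.7932) = -1.167×10⁻⁵ J.

W ≈ -1.17×10⁻⁵ J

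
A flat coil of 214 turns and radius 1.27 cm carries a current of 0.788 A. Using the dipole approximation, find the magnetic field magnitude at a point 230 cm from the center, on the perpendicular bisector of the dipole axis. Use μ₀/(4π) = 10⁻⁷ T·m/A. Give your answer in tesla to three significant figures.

B ≈ 7.02×10⁻¹⁰ T

m = NIA = NIπa² = 214·(0.788)·π·(0.0127)² = 0.08545 A·m².
In the equatorial plane B = (μ₀/4π)·m/r³ (half the axial value).
B = (10⁻⁷)·(0.08545) / (2.30)³ = 7.023×10⁻¹⁰ T.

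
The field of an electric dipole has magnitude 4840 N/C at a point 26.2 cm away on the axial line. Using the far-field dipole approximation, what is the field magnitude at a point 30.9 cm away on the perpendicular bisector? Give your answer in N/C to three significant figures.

E ≈ 1480 N/C

Dipole fields scale as 1/r³ in the far field.
The axial field is twice the equatorial field at the same r, so the geometry factor is 1/2.
E₂ = E₁ · (1/2) · (r₁/r₂)³ = 4840 · 0.5 · (26.2/30.9)³.
(r₁/r₂)³ = (0.8479)³ = 0.6096.
E₂ ≈ 1475 N/C.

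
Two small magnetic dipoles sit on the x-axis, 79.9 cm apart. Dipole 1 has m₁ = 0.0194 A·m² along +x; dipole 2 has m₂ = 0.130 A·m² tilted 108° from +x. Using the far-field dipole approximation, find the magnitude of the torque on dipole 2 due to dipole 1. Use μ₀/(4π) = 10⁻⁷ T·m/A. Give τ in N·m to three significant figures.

τ ≈ 9.40×10⁻¹⁰ N·m

Dipole B is on the axis of dipole A, so B₁ there is axial: B₁ = (μ₀/4π)·2m₁/r³ along +x.
B₁ = 2(10⁻⁷)(0.0194)/(0.799)³ = 7.607×10⁻⁹ T.
τ = m₂ B₁ sinθ.
τ = (0.130)(7.607×10⁻⁹)·sin108° = 9.405×10⁻¹⁰ N·m.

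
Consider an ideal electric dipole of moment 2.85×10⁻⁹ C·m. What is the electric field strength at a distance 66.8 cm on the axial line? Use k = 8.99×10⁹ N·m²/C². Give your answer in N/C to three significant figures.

E ≈ 172 N/C

On the dipole axis E = 2kp/r³.
E = 2·(8.99×10⁹)(2.85×10⁻⁹) / (0.668)³ = 171.9 N/C.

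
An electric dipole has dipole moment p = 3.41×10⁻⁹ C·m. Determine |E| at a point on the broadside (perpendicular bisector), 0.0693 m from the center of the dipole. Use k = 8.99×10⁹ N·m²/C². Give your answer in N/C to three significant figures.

On the perpendicular bisector E = kp/r³ (half the axial value at the same distance).
E = (8.99×10⁹)(3.41×10⁻⁹) / (0.0693)³ = 9.211×10⁴ N/C.

E ≈ 9.21×10⁴ N/C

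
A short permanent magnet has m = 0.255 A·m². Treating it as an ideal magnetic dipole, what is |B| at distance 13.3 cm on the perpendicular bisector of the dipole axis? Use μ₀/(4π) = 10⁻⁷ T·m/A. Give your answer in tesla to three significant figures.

B ≈ 1.08×10⁻⁵ T

In the equatorial plane B = (μ₀/4π)·m/r³ (half the axial value).
B = (10⁻⁷)·(0.255) / (0.133)³ = 1.084×10⁻⁵ T.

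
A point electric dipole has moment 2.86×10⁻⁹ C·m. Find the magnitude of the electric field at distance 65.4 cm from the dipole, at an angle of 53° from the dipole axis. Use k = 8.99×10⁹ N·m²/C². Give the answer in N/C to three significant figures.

E ≈ 133 N/C

At angle θ the dipole field magnitude is E = (kp/r³)·√(1 + 3cos²θ).
kp/r³ = (8.99×10⁹)(2.86×10⁻⁹) / (0.654)³ = 91.92 N/C.
√(1 + 3cos²53°) = √(1 + 3·0.3622) = √2.0865 ≈ 1.4445.
E ≈ 91.92 × 1.444 = 132.8 N/C.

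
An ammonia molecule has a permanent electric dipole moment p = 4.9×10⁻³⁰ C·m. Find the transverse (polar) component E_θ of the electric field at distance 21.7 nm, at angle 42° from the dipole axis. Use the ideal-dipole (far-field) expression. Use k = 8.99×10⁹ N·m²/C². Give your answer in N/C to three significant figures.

E_θ ≈ 2880 N/C

For a dipole, E_θ = (kp sinθ)/r³.
kp/r³ = (8.99×10⁹)(4.90×10⁻³⁰)/(2.17×10⁻⁸)³ = 4311 N/C.
E_θ = 4311·sin42° = 2885 N/C.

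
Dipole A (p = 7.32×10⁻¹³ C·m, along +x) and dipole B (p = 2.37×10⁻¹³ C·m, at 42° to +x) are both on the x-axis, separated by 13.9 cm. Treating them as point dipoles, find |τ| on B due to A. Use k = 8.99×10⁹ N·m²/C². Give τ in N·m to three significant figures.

τ ≈ 7.77×10⁻¹³ N·m

The second dipole sits on the axis of the first, so the field there is axial: E₁ = 2kp₁/r³ along +x.
E₁ = 2(8.99×10⁹)(7.32×10⁻¹³)/(0.139)³ = 4.901 N/C.
Torque on the second dipole: τ = p₂ E₁ sinθ.
τ = (2.37×10⁻¹³)(4.901)·sin42° = 7.772×10⁻¹³ N·m.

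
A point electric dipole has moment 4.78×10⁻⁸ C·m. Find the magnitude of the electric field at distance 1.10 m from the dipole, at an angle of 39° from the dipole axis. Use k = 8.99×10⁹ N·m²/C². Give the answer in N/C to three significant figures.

At angle θ the dipole field magnitude is E = (kp/r³)·√(1 + 3cos²θ).
kp/r³ = (8.99×10⁹)(4.78×10⁻⁸) / (1.10)³ = 322.9 N/C.
√(1 + 3cos²39°) = √(1 + 3·0.6040) = √2.8119 ≈ 1.6769.
E ≈ 322.9 × 1.677 = 541.4 N/C.

E ≈ 541 N/C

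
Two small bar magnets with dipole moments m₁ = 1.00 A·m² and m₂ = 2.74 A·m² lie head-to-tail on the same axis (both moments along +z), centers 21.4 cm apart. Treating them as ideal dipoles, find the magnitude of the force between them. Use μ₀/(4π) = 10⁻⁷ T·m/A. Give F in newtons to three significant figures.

F ≈ 7.84×10⁻⁴ N

On-axis B of dipole 1: B = (μ₀/4π)·2m₁/r³. Force on dipole 2: F = m₂·dB/dr.
dB/dr = −(μ₀/4π)·6m₁/r⁴, so |F| = (μ₀/4π)·6m₁m₂/r⁴.
F = 6(10⁻⁷)(1.00)(2.74)/(0.214)⁴ = 7.839×10⁻⁴ N.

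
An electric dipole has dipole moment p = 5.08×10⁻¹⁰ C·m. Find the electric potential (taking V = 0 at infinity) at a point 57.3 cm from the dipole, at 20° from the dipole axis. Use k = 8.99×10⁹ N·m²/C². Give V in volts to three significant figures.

The dipole potential is V = kp cosθ / r².
V = (8.99×10⁹)(5.08×10⁻¹⁰)·cos20° / (0.573)² = 13.07 V.

V ≈ 13.1 V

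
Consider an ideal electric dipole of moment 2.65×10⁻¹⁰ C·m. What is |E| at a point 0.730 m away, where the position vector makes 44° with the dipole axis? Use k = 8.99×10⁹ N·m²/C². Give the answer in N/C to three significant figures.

At angle θ the dipole field magnitude is E = (kp/r³)·√(1 + 3cos²θ).
kp/r³ = (8.99×10⁹)(2.65×10⁻¹⁰) / (0.730)³ = 6.124 N/C.
√(1 + 3cos²44°) = √(1 + 3·0.5174) = √2.5523 ≈ 1.5976.
E ≈ 6.124 × 1.598 = 9.784 N/C.

E ≈ 9.78 N/C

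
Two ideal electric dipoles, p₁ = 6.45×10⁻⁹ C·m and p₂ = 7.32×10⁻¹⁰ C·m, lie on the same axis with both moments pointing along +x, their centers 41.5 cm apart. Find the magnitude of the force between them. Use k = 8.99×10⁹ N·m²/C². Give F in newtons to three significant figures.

F ≈ 8.59×10⁻⁶ N

On-axis field of dipole 1 at distance r: E = 2kp₁/r³. Force on dipole 2 is F = p₂·dE/dr (gradient along axis).
dE/dr = −6kp₁/r⁴, so |F| = 6kp₁p₂/r⁴ (attractive for aligned moments).
F = 6(8.99×10⁹)(6.45×10⁻⁹)(7.32×10⁻¹⁰)/(0.415)⁴ = 8.586×10⁻⁶ N.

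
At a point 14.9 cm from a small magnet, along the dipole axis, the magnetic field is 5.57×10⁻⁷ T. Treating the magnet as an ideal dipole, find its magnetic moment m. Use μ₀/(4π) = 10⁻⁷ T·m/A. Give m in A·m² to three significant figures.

m ≈ 0.00921 A·m²

On axis B = (μ₀/4π)·2m/r³, so m = Br³·4π/(μ₀·2).
m = (5.57×10⁻⁷)·(0.149)³ / (2·10⁻⁷) = 0.009213 A·m².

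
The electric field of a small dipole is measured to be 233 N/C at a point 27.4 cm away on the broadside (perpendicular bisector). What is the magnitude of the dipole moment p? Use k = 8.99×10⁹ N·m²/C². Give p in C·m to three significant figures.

In the equatorial plane E = kp/r³, so p = Er³/(k).
p = (233)·(0.274)³ / (8.99×10⁹) = 5.331×10⁻¹⁰ C·m.

p ≈ 5.33×10⁻¹⁰ C·m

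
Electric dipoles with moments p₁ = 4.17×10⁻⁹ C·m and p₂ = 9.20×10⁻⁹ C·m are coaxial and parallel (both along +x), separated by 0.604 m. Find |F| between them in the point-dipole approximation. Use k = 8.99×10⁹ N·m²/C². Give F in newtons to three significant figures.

F ≈ 1.55×10⁻⁵ N

On-axis field of dipole 1 at distance r: E = 2kp₁/r³. Force on dipole 2 is F = p₂·dE/dr (gradient along axis).
dE/dr = −6kp₁/r⁴, so |F| = 6kp₁p₂/r⁴ (attractive for aligned moments).
F = 6(8.99×10⁹)(4.17×10⁻⁹)(9.20×10⁻⁹)/(0.604)⁴ = 1.555×10⁻⁵ N.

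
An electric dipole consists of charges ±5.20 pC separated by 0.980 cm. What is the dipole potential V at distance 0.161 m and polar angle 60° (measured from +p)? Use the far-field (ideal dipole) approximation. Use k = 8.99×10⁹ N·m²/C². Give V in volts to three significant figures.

Dipole moment p = qd = (5.20×10⁻¹² C)(0.00980 m) = 5.096×10⁻¹⁴ C·m.
The dipole potential is V = kp cosθ / r².
V = (8.99×10⁹)(5.096×10⁻¹⁴)·cos60° / (0.161)² = 0.008837 V.

V ≈ 0.00884 V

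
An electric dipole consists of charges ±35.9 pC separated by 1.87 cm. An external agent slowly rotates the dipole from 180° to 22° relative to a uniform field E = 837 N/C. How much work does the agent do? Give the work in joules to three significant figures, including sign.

Dipole moment p = qd = (3.59×10⁻¹¹ C)(0.0187 m) = 6.713×10⁻¹³ C·m.
W_ext = ΔU = U(θ₂) − U(θ₁) = −pE cosθ₂ − (−pE cosθ₁) = pE(cosθ₁ − cosθ₂).
W = (6.713×10⁻¹³)(837)·(cos180° − cos22°) = (5.619×10⁻¹⁰)·(-1.9272) = -1.083×10⁻⁹ J.

W ≈ -1.08×10⁻⁹ J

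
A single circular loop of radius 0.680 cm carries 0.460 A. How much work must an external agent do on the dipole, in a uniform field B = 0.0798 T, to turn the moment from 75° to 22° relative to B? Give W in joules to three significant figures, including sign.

Magnetic moment m = IA = Iπa² = (0.460)·π·(0.00680)² = 6.682×10⁻⁵ A·m².
W_ext = ΔU = −mB cosθ₂ + mB cosθ₁ = mB(cosθ₁ − cosθ₂).
W = (6.682×10⁻⁵)(0.0798)·(cos75° − cos22°) = (5.332×10⁻⁶)·(-0.6684) = -3.564×10⁻⁶ J.

W ≈ -3.56×10⁻⁶ J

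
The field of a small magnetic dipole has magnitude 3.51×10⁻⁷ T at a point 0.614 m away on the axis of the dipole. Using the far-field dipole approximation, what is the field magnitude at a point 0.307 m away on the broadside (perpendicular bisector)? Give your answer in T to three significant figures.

B ≈ 1.40×10⁻⁶ T

Dipole fields scale as 1/r³ in the far field.
The axial field is twice the equatorial field at the same r, so the geometry factor is 1/2.
B₂ = B₁ · (1/2) · (r₁/r₂)³ = 3.51×10⁻⁷ · 0.5 · (0.614/0.307)³.
(r₁/r₂)³ = (2)³ = 8.
B₂ ≈ 1.404×10⁻⁶ T.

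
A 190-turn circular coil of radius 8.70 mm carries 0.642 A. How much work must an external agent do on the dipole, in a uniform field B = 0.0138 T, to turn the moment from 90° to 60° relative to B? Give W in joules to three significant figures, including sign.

W ≈ -2.00×10⁻⁴ J

m = NIA = NIπa² = 190·(0.642)·π·(0.00870)² = 0.02901 A·m².
W_ext = ΔU = −mB cosθ₂ + mB cosθ₁ = mB(cosθ₁ − cosθ₂).
W = (0.02901)(0.0138)·(cos90° − cos60°) = (4.003×10⁻⁴)·(-0.5000) = -2.002×10⁻⁴ J.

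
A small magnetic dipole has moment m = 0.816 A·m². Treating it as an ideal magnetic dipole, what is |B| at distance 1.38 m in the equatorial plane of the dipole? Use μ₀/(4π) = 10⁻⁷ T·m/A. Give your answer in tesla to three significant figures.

In the equatorial plane B = (μ₀/4π)·m/r³ (half the axial value).
B = (10⁻⁷)·(0.816) / (1.38)³ = 3.105×10⁻⁸ T.

B ≈ 3.10×10⁻⁸ T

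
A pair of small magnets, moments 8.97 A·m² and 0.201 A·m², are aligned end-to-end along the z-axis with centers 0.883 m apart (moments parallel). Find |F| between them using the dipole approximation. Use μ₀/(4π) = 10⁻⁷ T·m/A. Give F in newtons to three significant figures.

On-axis B of dipole 1: B = (μ₀/4π)·2m₁/r³. Force on dipole 2: F = m₂·dB/dr.
dB/dr = −(μ₀/4π)·6m₁/r⁴, so |F| = (μ₀/4π)·6m₁m₂/r⁴.
F = 6(10⁻⁷)(8.97)(0.201)/(0.883)⁴ = 1.779×10⁻⁶ N.

F ≈ 1.78×10⁻⁶ N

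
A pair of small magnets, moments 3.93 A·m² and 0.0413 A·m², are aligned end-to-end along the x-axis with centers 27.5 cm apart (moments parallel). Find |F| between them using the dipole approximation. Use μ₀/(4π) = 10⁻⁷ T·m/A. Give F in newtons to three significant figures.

F ≈ 1.70×10⁻⁵ N

On-axis B of dipole 1: B = (μ₀/4π)·2m₁/r³. Force on dipole 2: F = m₂·dB/dr.
dB/dr = −(μ₀/4π)·6m₁/r⁴, so |F| = (μ₀/4π)·6m₁m₂/r⁴.
F = 6(10⁻⁷)(3.93)(0.0413)/(0.275)⁴ = 1.703×10⁻⁵ N.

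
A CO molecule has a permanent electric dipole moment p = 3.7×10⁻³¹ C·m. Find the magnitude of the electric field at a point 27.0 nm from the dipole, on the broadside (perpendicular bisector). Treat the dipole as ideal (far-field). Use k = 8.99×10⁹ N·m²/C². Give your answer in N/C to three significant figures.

E ≈ 169 N/C

In the equatorial plane E = kp/r³.
E = (8.99×10⁹)(3.70×10⁻³¹) / (2.70×10⁻⁸)³ = 169.0 N/C.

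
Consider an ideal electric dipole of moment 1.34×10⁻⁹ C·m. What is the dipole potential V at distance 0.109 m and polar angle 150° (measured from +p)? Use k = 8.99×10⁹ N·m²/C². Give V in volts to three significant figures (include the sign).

V ≈ -878 V

The dipole potential is V = kp cosθ / r².
V = (8.99×10⁹)(1.34×10⁻⁹)·cos150° / (0.109)² = -878.1 V.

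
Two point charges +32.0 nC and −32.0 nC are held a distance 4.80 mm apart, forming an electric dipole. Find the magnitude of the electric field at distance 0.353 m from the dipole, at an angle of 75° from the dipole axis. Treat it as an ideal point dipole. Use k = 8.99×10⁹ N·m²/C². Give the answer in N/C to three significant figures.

E ≈ 34.4 N/C

Dipole moment p = qd = (3.20×10⁻⁸ C)(0.00480 m) = 1.536×10⁻¹⁰ C·m.
At angle θ the dipole field magnitude is E = (kp/r³)·√(1 + 3cos²θ).
kp/r³ = (8.99×10⁹)(1.536×10⁻¹⁰) / (0.353)³ = 31.39 N/C.
√(1 + 3cos²75°) = √(1 + 3·0.0670) = √1.2010 ≈ 1.0959.
E ≈ 31.39 × 1.096 = 34.40 N/C.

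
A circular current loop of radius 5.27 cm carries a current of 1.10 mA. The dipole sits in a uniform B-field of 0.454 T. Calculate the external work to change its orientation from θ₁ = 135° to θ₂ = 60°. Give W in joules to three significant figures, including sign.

W ≈ -5.26×10⁻⁶ J

Magnetic moment m = IA = Iπa² = (0.00110)·π·(0.0527)² = 9.598×10⁻⁶ A·m².
W_ext = ΔU = −mB cosθ₂ + mB cosθ₁ = mB(cosθ₁ − cosθ₂).
W = (9.598×10⁻⁶)(0.454)·(cos135° − cos60°) = (4.357×10⁻⁶)·(-1.2071) = -5.260×10⁻⁶ J.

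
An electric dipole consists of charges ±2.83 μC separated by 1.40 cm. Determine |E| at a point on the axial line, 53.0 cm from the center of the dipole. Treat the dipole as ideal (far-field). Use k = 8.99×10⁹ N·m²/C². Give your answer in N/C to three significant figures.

E ≈ 4780 N/C

Dipole moment p = qd = (2.83×10⁻⁶ C)(0.0140 m) = 3.962×10⁻⁸ C·m.
On the dipole axis E = 2kp/r³.
E = 2·(8.99×10⁹)(3.962×10⁻⁸) / (0.530)³ = 4785 N/C.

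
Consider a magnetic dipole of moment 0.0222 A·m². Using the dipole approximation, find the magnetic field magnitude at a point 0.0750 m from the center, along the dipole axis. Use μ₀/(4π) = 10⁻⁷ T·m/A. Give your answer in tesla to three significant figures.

B ≈ 1.05×10⁻⁵ T

On axis B = (μ₀/4π)·2m/r³.
B = 2·(10⁻⁷)·(0.0222) / (0.0750)³ = 1.052×10⁻⁵ T.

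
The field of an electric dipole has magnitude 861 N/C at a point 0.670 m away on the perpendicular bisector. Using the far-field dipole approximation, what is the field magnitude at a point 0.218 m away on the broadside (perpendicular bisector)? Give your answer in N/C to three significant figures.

E ≈ 2.50×10⁴ N/C

Dipole fields scale as 1/r³ in the far field; the geometry is the same at both points.
E₂ = E₁ · (r₁/r₂)³ = 861 · (0.670/0.218)³.
(r₁/r₂)³ = (3.073)³ = 29.03.
E₂ ≈ 2.500×10⁴ N/C.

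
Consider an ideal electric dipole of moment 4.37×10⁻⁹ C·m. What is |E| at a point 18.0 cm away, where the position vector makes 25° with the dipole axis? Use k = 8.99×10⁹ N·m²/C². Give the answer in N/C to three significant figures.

At angle θ the dipole field magnitude is E = (kp/r³)·√(1 + 3cos²θ).
kp/r³ = (8.99×10⁹)(4.37×10⁻⁹) / (0.180)³ = 6736 N/C.
√(1 + 3cos²25°) = √(1 + 3·0.8214) = √3.4642 ≈ 1.8612.
E ≈ 6736 × 1.861 = 1.254×10⁴ N/C.

E ≈ 1.25×10⁴ N/C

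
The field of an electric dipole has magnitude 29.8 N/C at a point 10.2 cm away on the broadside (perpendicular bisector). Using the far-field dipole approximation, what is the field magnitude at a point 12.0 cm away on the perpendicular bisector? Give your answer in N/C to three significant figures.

E ≈ 18.3 N/C

Dipole fields scale as 1/r³ in the far field; the geometry is the same at both points.
E₂ = E₁ · (r₁/r₂)³ = 29.8 · (10.2/12.0)³.
(r₁/r₂)³ = (0.85)³ = 0.6141.
E₂ ≈ 18.30 N/C.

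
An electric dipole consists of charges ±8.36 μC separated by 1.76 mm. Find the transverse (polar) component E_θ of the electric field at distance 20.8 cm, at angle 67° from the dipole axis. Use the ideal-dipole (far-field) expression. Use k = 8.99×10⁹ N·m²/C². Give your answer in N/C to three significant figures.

E_θ ≈ 1.35×10⁴ N/C

Dipole moment p = qd = (8.36×10⁻⁶ C)(0.00176 m) = 1.471×10⁻⁸ C·m.
For a dipole, E_θ = (kp sinθ)/r³.
kp/r³ = (8.99×10⁹)(1.471×10⁻⁸)/(0.208)³ = 1.470×10⁴ N/C.
E_θ = 1.470×10⁴·sin67° = 1.353×10⁴ N/C.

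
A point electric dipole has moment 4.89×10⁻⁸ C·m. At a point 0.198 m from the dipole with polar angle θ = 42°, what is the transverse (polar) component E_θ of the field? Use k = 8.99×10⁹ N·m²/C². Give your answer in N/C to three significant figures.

E_θ ≈ 3.79×10⁴ N/C

For a dipole, E_θ = (kp sinθ)/r³.
kp/r³ = (8.99×10⁹)(4.89×10⁻⁸)/(0.198)³ = 5.663×10⁴ N/C.
E_θ = 5.663×10⁴·sin42° = 3.790×10⁴ N/C.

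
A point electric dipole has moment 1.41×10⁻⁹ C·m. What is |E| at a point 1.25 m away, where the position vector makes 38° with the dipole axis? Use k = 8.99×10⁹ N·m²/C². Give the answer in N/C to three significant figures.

At angle θ the dipole field magnitude is E = (kp/r³)·√(1 + 3cos²θ).
kp/r³ = (8.99×10⁹)(1.41×10⁻⁹) / (1.25)³ = 6.490 N/C.
√(1 + 3cos²38°) = √(1 + 3·0.6210) = √2.8629 ≈ 1.6920.
E ≈ 6.490 × 1.692 = 10.98 N/C.

E ≈ 11.0 N/C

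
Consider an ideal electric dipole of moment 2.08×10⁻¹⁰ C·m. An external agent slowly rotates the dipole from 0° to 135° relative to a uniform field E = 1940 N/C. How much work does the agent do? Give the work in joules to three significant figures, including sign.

W_ext = ΔU = U(θ₂) − U(θ₁) = −pE cosθ₂ − (−pE cosθ₁) = pE(cosθ₁ − cosθ₂).
W = (2.08×10⁻¹⁰)(1940)·(cos0° − cos135°) = (4.035×10⁻⁷)·(+1.7071) = 6.889×10⁻⁷ J.

W ≈ 6.89×10⁻⁷ J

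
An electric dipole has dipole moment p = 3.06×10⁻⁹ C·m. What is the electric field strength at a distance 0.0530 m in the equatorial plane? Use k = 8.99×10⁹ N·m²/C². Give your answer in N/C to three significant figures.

E ≈ 1.85×10⁵ N/C

On the perpendicular bisector E = kp/r³ (half the axial value at the same distance).
E = (8.99×10⁹)(3.06×10⁻⁹) / (0.0530)³ = 1.848×10⁵ N/C.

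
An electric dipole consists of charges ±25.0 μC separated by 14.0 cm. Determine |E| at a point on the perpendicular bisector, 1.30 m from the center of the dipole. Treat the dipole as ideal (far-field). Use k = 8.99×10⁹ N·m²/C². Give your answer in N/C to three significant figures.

E ≈ 1.43×10⁴ N/C

Dipole moment p = qd = (2.50×10⁻⁵ C)(0.140 m) = 3.50×10⁻⁶ C·m.
On the perpendicular bisector E = kp/r³ (half the axial value at the same distance).
E = (8.99×10⁹)(3.50×10⁻⁶) / (1.30)³ = 1.432×10⁴ N/C.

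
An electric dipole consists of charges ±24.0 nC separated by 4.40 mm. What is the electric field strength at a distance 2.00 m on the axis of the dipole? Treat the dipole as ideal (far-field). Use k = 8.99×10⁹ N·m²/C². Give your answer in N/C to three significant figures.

Dipole moment p = qd = (2.40×10⁻⁸ C)(0.00440 m) = 1.056×10⁻¹⁰ C·m.
On the dipole axis E = 2kp/r³.
E = 2·(8.99×10⁹)(1.056×10⁻¹⁰) / (2.00)³ = 0.2373 N/C.

E ≈ 0.237 N/C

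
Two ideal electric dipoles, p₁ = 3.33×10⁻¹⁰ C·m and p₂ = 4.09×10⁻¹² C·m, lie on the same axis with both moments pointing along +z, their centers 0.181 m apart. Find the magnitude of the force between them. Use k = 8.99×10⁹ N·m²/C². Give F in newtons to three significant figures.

On-axis field of dipole 1 at distance r: E = 2kp₁/r³. Force on dipole 2 is F = p₂·dE/dr (gradient along axis).
dE/dr = −6kp₁/r⁴, so |F| = 6kp₁p₂/r⁴ (attractive for aligned moments).
F = 6(8.99×10⁹)(3.33×10⁻¹⁰)(4.09×10⁻¹²)/(0.181)⁴ = 6.845×10⁻⁸ N.

F ≈ 6.84×10⁻⁸ N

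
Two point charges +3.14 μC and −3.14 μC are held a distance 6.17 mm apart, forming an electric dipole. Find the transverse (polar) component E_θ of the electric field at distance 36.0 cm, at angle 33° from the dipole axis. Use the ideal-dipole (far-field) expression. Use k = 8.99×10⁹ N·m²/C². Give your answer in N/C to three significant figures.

Dipole moment p = qd = (3.14×10⁻⁶ C)(0.00617 m) = 1.937×10⁻⁸ C·m.
For a dipole, E_θ = (kp sinθ)/r³.
kp/r³ = (8.99×10⁹)(1.937×10⁻⁸)/(0.360)³ = 3732 N/C.
E_θ = 3732·sin33° = 2033 N/C.

E_θ ≈ 2030 N/C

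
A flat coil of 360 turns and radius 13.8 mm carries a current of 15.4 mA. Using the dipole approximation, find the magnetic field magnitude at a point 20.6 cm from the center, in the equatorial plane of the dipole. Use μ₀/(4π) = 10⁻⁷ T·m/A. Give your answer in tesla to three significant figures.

m = NIA = NIπa² = 360·(0.0154)·π·(0.0138)² = 0.003317 A·m².
In the equatorial plane B = (μ₀/4π)·m/r³ (half the axial value).
B = (10⁻⁷)·(0.003317) / (0.206)³ = 3.794×10⁻⁸ T.

B ≈ 3.79×10⁻⁸ T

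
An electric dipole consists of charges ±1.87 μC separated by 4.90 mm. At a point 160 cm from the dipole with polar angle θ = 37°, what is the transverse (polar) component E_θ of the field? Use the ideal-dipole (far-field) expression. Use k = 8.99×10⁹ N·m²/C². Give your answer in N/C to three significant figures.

E_θ ≈ 12.1 N/C

Dipole moment p = qd = (1.87×10⁻⁶ C)(0.00490 m) = 9.163×10⁻⁹ C·m.
For a dipole, E_θ = (kp sinθ)/r³.
kp/r³ = (8.99×10⁹)(9.163×10⁻⁹)/(1.60)³ = 20.11 N/C.
E_θ = 20.11·sin37° = 12.10 N/C.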